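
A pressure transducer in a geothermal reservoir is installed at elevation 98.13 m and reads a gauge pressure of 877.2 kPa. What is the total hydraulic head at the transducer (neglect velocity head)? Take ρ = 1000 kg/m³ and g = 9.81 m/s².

h ≈ 187.55 m

ψ = P/(ρg) = 877.2×1000 / (1000 × 9.81) = 89.42 m.
h = z + ψ = 98.13 + 89.42 = 187.55 m.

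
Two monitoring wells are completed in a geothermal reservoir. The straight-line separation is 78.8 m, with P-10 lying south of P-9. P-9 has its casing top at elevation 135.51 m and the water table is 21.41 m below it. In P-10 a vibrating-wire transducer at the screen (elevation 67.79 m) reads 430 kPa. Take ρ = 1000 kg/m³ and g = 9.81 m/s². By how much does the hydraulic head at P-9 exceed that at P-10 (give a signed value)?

Δh ≈ 2.48 m

Total head at P-9: h = 135.51 − 21.41 = 114.10 m.
Pressure head at P-10: ψ = P/(ρg) = 430×1000 / (1000 × 9.81) = 43.83 m.
Total head at P-10: h = z + ψ = 67.79 + 43.83 = 111.62 m.
Head difference: h(P-9) − h(P-10) = 114.10 − 111.62 = 2.48 m.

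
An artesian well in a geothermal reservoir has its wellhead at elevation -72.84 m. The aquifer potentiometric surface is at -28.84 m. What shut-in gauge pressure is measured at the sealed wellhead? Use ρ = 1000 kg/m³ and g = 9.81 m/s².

Head above the cap: Δh = -28.84 − (-72.84) = 44.00 m.
P = ρgΔh = 1000 × 9.81 × 44.00 = 431640 Pa ≈ 432 kPa.

P ≈ 432 kPa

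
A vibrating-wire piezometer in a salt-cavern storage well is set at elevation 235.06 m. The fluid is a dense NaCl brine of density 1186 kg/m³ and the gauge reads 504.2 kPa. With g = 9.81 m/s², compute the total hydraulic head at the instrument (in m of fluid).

h ≈ 278.40 m

ψ = P/(ρg) = 504.2×1000 / (1186 × 9.81) = 43.34 m.
h = z + ψ = 235.06 + 43.34 = 278.40 m.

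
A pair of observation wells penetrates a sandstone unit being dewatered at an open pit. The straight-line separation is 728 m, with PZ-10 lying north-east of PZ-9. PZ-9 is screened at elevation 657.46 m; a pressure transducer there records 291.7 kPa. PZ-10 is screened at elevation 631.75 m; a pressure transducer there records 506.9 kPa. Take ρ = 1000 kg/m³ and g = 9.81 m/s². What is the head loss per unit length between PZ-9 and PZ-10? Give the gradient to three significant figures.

Pressure head at PZ-9: ψ = P/(ρg) = 291.7×1000 / (1000 × 9.81) = 29.73 m.
Total head at PZ-9: h = z + ψ = 657.46 + 29.73 = 687.19 m.
Pressure head at PZ-10: ψ = P/(ρg) = 506.9×1000 / (1000 × 9.81) = 51.67 m.
Total head at PZ-10: h = z + ψ = 631.75 + 51.67 = 683.42 m.
Head difference: h(PZ-9) − h(PZ-10) = 687.19 − 683.42 = 3.77 m.
Hydraulic gradient: i = |Δh| / L = 3.77 / 728 = 0.00518.

i ≈ 0.00518 m/m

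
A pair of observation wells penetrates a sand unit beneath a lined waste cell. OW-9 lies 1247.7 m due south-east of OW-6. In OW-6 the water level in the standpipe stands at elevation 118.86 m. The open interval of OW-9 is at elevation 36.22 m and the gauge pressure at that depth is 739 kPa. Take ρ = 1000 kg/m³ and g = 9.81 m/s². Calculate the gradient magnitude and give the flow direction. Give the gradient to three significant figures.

Total head at OW-6: h = 118.86 m (water level in the piezometer is the total head).
Pressure head at OW-9: ψ = P/(ρg) = 739×1000 / (1000 × 9.81) = 75.33 m.
Total head at OW-9: h = z + ψ = 36.22 + 75.33 = 111.55 m.
Head difference: h(OW-6) − h(OW-9) = 118.86 − 111.55 = 7.31 m.
Hydraulic gradient: i = |Δh| / L = 7.31 / 1247.7 = 0.00586.
Flow is from higher to lower head: from OW-6 toward OW-9, i.e. toward the south-east.

i ≈ 0.00586; groundwater flows toward the south-east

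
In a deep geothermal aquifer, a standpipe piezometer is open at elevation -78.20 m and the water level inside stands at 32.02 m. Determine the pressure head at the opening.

ψ ≈ 110.22 m

Total head h = 32.02 m (the water-surface elevation in the piezometer).
Pressure head ψ = h − z = 32.02 − (-78.20) = 110.22 m.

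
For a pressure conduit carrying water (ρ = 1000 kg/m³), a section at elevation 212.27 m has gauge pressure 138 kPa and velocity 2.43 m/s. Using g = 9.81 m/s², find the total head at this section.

Pressure head ψ = P/(ρg) = 138×1000 / (1000 × 9.81) = 14.07 m.
Velocity head = v²/(2g) = 2.43² / (2 × 9.81) = 0.301 m.
h = z + ψ + v²/(2g) = 212.27 + 14.07 + 0.301 = 226.64 m.

h ≈ 226.64 m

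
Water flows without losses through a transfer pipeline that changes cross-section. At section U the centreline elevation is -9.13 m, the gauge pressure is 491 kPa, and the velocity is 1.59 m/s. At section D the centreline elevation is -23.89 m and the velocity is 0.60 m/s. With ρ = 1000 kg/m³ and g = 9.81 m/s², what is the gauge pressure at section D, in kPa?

Pressure head at U: ψ₁ = P₁/(ρg) = 491×1000 / (1000 × 9.81) = 50.05 m.
Velocity heads: v₁²/2g = 1.59²/19.62 = 0.129 m; v₂²/2g = 0.60²/19.62 = 0.018 m.
Total head H = z₁ + ψ₁ + v₁²/2g = -9.13 + 50.05 + 0.129 = 41.05 m.
ψ₂ = H − z₂ − v₂²/2g = 41.05 − (-23.89) − 0.018 = 64.92 m.
P₂ = ρgψ₂ = 1000 × 9.81 × 64.92 ≈ 637 kPa.

P₂ ≈ 637 kPa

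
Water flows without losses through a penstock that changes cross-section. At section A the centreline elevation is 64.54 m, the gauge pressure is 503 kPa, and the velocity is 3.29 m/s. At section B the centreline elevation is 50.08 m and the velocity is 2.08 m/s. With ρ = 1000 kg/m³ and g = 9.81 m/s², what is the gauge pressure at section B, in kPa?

P₂ ≈ 648 kPa

Pressure head at A: ψ₁ = P₁/(ρg) = 503×1000 / (1000 × 9.81) = 51.27 m.
Velocity heads: v₁²/2g = 3.29²/19.62 = 0.552 m; v₂²/2g = 2.08²/19.62 = 0.221 m.
Total head H = z₁ + ψ₁ + v₁²/2g = 64.54 + 51.27 + 0.552 = 116.36 m.
ψ₂ = H − z₂ − v₂²/2g = 116.36 − 50.08 − 0.221 = 66.06 m.
P₂ = ρgψ₂ = 1000 × 9.81 × 66.06 ≈ 648 kPa.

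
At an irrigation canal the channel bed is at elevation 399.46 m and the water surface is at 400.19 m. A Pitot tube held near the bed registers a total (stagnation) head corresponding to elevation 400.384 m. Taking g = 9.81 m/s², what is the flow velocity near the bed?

Near the bed, under hydrostatic conditions, the piezometric head (z + ψ) equals the free-surface elevation, 400.19 m.
Velocity head = total − piezometric = 400.384 − 400.19 = 0.194 m.
v = √(2g·h_v) = √(2 × 9.81 × 0.194) = 1.95 m/s.

v ≈ 1.95 m/s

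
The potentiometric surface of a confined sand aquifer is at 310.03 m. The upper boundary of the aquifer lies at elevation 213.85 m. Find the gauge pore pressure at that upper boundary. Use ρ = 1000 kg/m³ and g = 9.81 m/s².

P ≈ 944 kPa

Pressure head at the aquifer top: ψ = h − z = 310.03 − 213.85 = 96.18 m.
P = ρgψ = 1000 × 9.81 × 96.18 = 943526 Pa ≈ 944 kPa.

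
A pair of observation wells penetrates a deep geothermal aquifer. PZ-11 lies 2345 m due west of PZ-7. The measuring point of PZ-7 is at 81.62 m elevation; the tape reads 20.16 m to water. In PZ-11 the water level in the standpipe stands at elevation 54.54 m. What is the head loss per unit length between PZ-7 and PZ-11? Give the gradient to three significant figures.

Total head at PZ-7: h = 81.62 − 20.16 = 61.46 m.
Total head at PZ-11: h = 54.54 m (water level in the piezometer is the total head).
Head difference: h(PZ-7) − h(PZ-11) = 61.46 − 54.54 = 6.92 m.
Hydraulic gradient: i = |Δh| / L = 6.92 / 2345 = 0.00295.

i ≈ 0.00295 m/m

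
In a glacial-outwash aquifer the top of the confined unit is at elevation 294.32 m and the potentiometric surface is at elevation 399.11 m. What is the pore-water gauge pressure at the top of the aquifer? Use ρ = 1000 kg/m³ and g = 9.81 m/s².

Pressure head at the aquifer top: ψ = h − z = 399.11 − 294.32 = 104.79 m.
P = ρgψ = 1000 × 9.81 × 104.79 = 1027990 Pa ≈ 1030 kPa.

P ≈ 1030 kPa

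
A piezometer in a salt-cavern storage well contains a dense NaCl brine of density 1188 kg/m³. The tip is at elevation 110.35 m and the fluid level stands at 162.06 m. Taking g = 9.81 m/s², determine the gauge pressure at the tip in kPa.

Pressure head ψ = h − z = 162.06 − 110.35 = 51.71 m.
P = ρgψ = 1188 × 9.81 × 51.71 = 602643 Pa ≈ 603 kPa.

P ≈ 603 kPa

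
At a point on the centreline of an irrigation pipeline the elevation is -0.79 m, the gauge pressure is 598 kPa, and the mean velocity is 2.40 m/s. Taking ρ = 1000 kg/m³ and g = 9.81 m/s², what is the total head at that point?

Pressure head ψ = P/(ρg) = 598×1000 / (1000 × 9.81) = 60.96 m.
Velocity head = v²/(2g) = 2.40² / (2 × 9.81) = 0.294 m.
h = z + ψ + v²/(2g) = -0.79 + 60.96 + 0.294 = 60.46 m.

h ≈ 60.46 m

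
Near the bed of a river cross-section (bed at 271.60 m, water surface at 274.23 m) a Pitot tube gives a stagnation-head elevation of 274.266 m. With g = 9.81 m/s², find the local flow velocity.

Near the bed, under hydrostatic conditions, the piezometric head (z + ψ) equals the free-surface elevation, 274.23 m.
Velocity head = total − piezometric = 274.266 − 274.23 = 0.036 m.
v = √(2g·h_v) = √(2 × 9.81 × 0.036) = 0.840 m/s.

v ≈ 0.840 m/s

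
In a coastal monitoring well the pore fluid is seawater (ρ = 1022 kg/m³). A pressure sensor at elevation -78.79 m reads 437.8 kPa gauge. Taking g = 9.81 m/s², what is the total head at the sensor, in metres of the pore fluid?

h ≈ -35.12 m

ψ = P/(ρg) = 437.8×1000 / (1022 × 9.81) = 43.67 m.
h = z + ψ = -78.79 + 43.67 = -35.12 m.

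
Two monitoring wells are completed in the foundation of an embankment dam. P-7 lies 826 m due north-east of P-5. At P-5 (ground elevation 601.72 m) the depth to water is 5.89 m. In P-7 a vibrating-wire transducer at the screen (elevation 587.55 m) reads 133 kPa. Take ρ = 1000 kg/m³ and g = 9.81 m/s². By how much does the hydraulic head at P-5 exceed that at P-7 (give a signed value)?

Δh ≈ -5.28 m

Total head at P-5: h = 601.72 − 5.89 = 595.83 m.
Pressure head at P-7: ψ = P/(ρg) = 133×1000 / (1000 × 9.81) = 13.56 m.
Total head at P-7: h = z + ψ = 587.55 + 13.56 = 601.11 m.
Head difference: h(P-5) − h(P-7) = 595.83 − 601.11 = -5.28 m.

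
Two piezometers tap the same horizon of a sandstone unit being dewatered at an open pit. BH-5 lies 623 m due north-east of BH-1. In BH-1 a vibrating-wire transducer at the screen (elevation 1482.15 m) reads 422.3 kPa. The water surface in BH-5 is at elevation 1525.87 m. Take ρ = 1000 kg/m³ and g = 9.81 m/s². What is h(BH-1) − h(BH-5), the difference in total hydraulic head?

Δh ≈ -0.67 m

Pressure head at BH-1: ψ = P/(ρg) = 422.3×1000 / (1000 × 9.81) = 43.05 m.
Total head at BH-1: h = z + ψ = 1482.15 + 43.05 = 1525.20 m.
Total head at BH-5: h = 1525.87 m (water level in the piezometer is the total head).
Head difference: h(BH-1) − h(BH-5) = 1525.20 − 1525.87 = -0.67 m.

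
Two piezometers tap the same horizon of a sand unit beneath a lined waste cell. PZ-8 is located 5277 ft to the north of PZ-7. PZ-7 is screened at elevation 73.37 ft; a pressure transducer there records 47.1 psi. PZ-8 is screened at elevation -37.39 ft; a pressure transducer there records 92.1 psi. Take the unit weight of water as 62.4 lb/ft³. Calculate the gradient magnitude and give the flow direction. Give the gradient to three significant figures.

i ≈ 0.00131; groundwater flows toward the north

Pressure head at PZ-7: ψ = 144·P/γ = 144 × 47.1 / 62.4 = 108.69 ft.
Total head at PZ-7: h = z + ψ = 73.37 + 108.69 = 182.06 ft.
Pressure head at PZ-8: ψ = 144·P/γ = 144 × 92.1 / 62.4 = 212.54 ft.
Total head at PZ-8: h = z + ψ = -37.39 + 212.54 = 175.15 ft.
Head difference: h(PZ-7) − h(PZ-8) = 182.06 − 175.15 = 6.91 ft.
Hydraulic gradient: i = |Δh| / L = 6.91 / 5277 = 0.00131.
Flow is from higher to lower head: from PZ-7 toward PZ-8, i.e. toward the north.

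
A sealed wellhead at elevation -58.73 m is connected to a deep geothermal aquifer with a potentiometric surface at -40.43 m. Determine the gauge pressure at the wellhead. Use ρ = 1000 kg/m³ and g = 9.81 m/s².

P ≈ 180 kPa

Head above the cap: Δh = -40.43 − (-58.73) = 18.30 m.
P = ρgΔh = 1000 × 9.81 × 18.30 = 179523 Pa ≈ 180 kPa.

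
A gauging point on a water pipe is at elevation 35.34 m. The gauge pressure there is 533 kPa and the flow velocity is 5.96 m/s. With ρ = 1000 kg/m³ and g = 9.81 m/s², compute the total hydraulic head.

h ≈ 91.48 m

Pressure head ψ = P/(ρg) = 533×1000 / (1000 × 9.81) = 54.33 m.
Velocity head = v²/(2g) = 5.96² / (2 × 9.81) = 1.810 m.
h = z + ψ + v²/(2g) = 35.34 + 54.33 + 1.810 = 91.48 m.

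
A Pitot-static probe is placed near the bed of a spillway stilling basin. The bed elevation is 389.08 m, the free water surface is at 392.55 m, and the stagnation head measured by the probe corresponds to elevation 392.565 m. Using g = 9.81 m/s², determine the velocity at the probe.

v ≈ 0.542 m/s

Near the bed, under hydrostatic conditions, the piezometric head (z + ψ) equals the free-surface elevation, 392.55 m.
Velocity head = total − piezometric = 392.565 − 392.55 = 0.015 m.
v = √(2g·h_v) = √(2 × 9.81 × 0.015) = 0.542 m/s.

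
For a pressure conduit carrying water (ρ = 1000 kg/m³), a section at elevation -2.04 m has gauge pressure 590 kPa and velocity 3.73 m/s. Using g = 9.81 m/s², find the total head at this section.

h ≈ 58.81 m

Pressure head ψ = P/(ρg) = 590×1000 / (1000 × 9.81) = 60.14 m.
Velocity head = v²/(2g) = 3.73² / (2 × 9.81) = 0.709 m.
h = z + ψ + v²/(2g) = -2.04 + 60.14 + 0.709 = 58.81 m.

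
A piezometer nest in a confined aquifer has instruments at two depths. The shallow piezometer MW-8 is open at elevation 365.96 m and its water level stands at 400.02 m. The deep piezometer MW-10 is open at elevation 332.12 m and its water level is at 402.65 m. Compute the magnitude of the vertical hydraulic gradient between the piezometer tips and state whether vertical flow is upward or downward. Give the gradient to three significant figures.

|i_v| ≈ 0.0777; vertical flow is upward

Total head at MW-8: h = 400.02 m (water level in the standpipe).
Total head at MW-10: h = 402.65 m.
Δh = h(MW-8) − h(MW-10) = 400.02 − 402.65 = -2.63 m.
Vertical separation Δz = 365.96 − 332.12 = 33.84 m.
|i_v| = |Δh| / Δz = 2.63 / 33.84 = 0.0777.
Head is higher in the deep piezometer, so vertical flow is upward (discharge condition).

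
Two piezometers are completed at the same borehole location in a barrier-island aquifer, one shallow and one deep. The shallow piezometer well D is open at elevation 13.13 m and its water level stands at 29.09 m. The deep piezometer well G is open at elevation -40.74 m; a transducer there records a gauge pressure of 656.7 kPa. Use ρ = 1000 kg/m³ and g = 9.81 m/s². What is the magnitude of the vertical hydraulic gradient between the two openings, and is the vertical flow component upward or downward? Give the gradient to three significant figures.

|i_v| ≈ 0.0536; vertical flow is downward

Total head at well D: h = 29.09 m (water level in the standpipe).
Pressure head at well G: ψ = P/(ρg) = 656.7×1000 / (1000 × 9.81) = 66.94 m.
Total head at well G: h = z + ψ = -40.74 + 66.94 = 26.20 m.
Δh = h(well D) − h(well G) = 29.09 − 26.20 = 2.89 m.
Vertical separation Δz = 13.13 − (-40.74) = 53.87 m.
|i_v| = |Δh| / Δz = 2.89 / 53.87 = 0.0536.
Head is higher in the shallow piezometer, so vertical flow is downward (recharge condition).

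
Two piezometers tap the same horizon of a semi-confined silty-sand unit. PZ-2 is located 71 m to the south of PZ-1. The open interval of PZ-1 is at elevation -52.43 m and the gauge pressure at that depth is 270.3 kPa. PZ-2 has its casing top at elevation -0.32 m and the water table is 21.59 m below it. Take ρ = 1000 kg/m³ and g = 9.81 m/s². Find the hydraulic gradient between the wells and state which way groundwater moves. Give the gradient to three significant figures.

Pressure head at PZ-1: ψ = P/(ρg) = 270.3×1000 / (1000 × 9.81) = 27.55 m.
Total head at PZ-1: h = z + ψ = -52.43 + 27.55 = -24.88 m.
Total head at PZ-2: h = -0.32 − 21.59 = -21.91 m.
Head difference: h(PZ-1) − h(PZ-2) = -24.88 − (-21.91) = -2.97 m.
Hydraulic gradient: i = |Δh| / L = 2.97 / 71 = 0.0418.
Flow is from higher to lower head: from PZ-2 toward PZ-1, i.e. toward the north.

i ≈ 0.0418; groundwater flows toward the north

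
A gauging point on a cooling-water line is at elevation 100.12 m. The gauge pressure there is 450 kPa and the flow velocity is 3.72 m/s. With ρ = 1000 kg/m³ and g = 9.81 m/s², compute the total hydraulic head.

h ≈ 146.70 m

Pressure head ψ = P/(ρg) = 450×1000 / (1000 × 9.81) = 45.87 m.
Velocity head = v²/(2g) = 3.72² / (2 × 9.81) = 0.705 m.
h = z + ψ + v²/(2g) = 100.12 + 45.87 + 0.705 = 146.70 m.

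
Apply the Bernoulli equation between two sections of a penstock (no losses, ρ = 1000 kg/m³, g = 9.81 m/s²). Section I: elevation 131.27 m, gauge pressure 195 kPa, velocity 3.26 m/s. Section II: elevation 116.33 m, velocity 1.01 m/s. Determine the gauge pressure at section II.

P₂ ≈ 346 kPa

Pressure head at I: ψ₁ = P₁/(ρg) = 195×1000 / (1000 × 9.81) = 19.88 m.
Velocity heads: v₁²/2g = 3.26²/19.62 = 0.542 m; v₂²/2g = 1.01²/19.62 = 0.052 m.
Total head H = z₁ + ψ₁ + v₁²/2g = 131.27 + 19.88 + 0.542 = 151.69 m.
ψ₂ = H − z₂ − v₂²/2g = 151.69 − 116.33 − 0.052 = 35.31 m.
P₂ = ρgψ₂ = 1000 × 9.81 × 35.31 ≈ 346 kPa.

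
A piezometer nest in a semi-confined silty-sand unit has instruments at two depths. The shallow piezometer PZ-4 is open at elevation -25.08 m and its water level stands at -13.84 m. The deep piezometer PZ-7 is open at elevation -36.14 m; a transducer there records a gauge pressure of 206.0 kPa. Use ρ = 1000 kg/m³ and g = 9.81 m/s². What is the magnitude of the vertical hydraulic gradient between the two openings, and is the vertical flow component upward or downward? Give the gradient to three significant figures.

Total head at PZ-4: h = -13.84 m (water level in the standpipe).
Pressure head at PZ-7: ψ = P/(ρg) = 206.0×1000 / (1000 × 9.81) = 21.00 m.
Total head at PZ-7: h = z + ψ = -36.14 + 21.00 = -15.14 m.
Δh = h(PZ-4) − h(PZ-7) = -13.84 − (-15.14) = 1.30 m.
Vertical separation Δz = -25.08 − (-36.14) = 11.06 m.
|i_v| = |Δh| / Δz = 1.30 / 11.06 = 0.118.
Head is higher in the shallow piezometer, so vertical flow is downward (recharge condition).

|i_v| ≈ 0.118; vertical flow is downward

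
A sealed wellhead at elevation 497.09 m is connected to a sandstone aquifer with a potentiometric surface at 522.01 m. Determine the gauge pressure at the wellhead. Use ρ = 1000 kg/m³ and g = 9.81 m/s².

Head above the cap: Δh = 522.01 − 497.09 = 24.92 m.
P = ρgΔh = 1000 × 9.81 × 24.92 = 244465 Pa ≈ 244 kPa.

P ≈ 244 kPa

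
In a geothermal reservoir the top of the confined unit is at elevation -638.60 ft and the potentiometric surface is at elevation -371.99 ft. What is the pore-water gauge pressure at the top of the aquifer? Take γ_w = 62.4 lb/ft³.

Pressure head at the aquifer top: ψ = h − z = -371.99 − (-638.60) = 266.61 ft.
P = γψ/144 = 62.4 × 266.61 / 144 = 116 psi.

P ≈ 116 psi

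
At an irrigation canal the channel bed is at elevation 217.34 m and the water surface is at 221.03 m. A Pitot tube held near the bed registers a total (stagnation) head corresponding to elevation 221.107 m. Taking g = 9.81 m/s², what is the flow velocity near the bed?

v ≈ 1.23 m/s

Near the bed, under hydrostatic conditions, the piezometric head (z + ψ) equals the free-surface elevation, 221.03 m.
Velocity head = total − piezometric = 221.107 − 221.03 = 0.077 m.
v = √(2g·h_v) = √(2 × 9.81 × 0.077) = 1.23 m/s.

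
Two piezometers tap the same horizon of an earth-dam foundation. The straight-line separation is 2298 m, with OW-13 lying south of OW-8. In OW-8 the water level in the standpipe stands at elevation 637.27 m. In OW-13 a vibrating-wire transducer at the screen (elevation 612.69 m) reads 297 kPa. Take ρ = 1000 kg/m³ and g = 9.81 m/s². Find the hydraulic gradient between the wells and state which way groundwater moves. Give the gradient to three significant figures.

i ≈ 0.00248; groundwater flows toward the north

Total head at OW-8: h = 637.27 m (water level in the piezometer is the total head).
Pressure head at OW-13: ψ = P/(ρg) = 297×1000 / (1000 × 9.81) = 30.28 m.
Total head at OW-13: h = z + ψ = 612.69 + 30.28 = 642.97 m.
Head difference: h(OW-8) − h(OW-13) = 637.27 − 642.97 = -5.70 m.
Hydraulic gradient: i = |Δh| / L = 5.70 / 2298 = 0.00248.
Flow is from higher to lower head: from OW-13 toward OW-8, i.e. toward the north.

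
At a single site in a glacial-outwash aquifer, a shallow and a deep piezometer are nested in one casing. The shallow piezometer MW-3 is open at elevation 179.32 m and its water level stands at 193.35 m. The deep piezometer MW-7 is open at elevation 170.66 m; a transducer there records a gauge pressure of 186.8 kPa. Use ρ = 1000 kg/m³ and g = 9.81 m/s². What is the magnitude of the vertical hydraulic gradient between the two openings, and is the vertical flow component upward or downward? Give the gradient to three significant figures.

Total head at MW-3: h = 193.35 m (water level in the standpipe).
Pressure head at MW-7: ψ = P/(ρg) = 186.8×1000 / (1000 × 9.81) = 19.04 m.
Total head at MW-7: h = z + ψ = 170.66 + 19.04 = 189.70 m.
Δh = h(MW-3) − h(MW-7) = 193.35 − 189.70 = 3.65 m.
Vertical separation Δz = 179.32 − 170.66 = 8.66 m.
|i_v| = |Δh| / Δz = 3.65 / 8.66 = 0.421.
Head is higher in the shallow piezometer, so vertical flow is downward (recharge condition).

|i_v| ≈ 0.421; vertical flow is downward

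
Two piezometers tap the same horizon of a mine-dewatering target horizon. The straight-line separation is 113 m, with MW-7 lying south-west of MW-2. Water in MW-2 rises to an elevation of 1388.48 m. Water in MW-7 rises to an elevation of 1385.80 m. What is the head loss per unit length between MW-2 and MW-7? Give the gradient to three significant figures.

Total head at MW-2: h = 1388.48 m (water level in the piezometer is the total head).
Total head at MW-7: h = 1385.80 m (water level in the piezometer is the total head).
Head difference: h(MW-2) − h(MW-7) = 1388.48 − 1385.80 = 2.68 m.
Hydraulic gradient: i = |Δh| / L = 2.68 / 113 = 0.0237.

i ≈ 0.0237 m/m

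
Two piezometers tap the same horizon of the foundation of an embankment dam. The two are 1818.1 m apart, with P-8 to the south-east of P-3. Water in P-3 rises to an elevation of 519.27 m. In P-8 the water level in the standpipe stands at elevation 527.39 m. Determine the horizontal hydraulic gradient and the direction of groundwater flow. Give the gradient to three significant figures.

i ≈ 0.00447; groundwater flows toward the north-west

Total head at P-3: h = 519.27 m (water level in the piezometer is the total head).
Total head at P-8: h = 527.39 m (water level in the piezometer is the total head).
Head difference: h(P-3) − h(P-8) = 519.27 − 527.39 = -8.12 m.
Hydraulic gradient: i = |Δh| / L = 8.12 / 1818.1 = 0.00447.
Flow is from higher to lower head: from P-8 toward P-3, i.e. toward the north-west.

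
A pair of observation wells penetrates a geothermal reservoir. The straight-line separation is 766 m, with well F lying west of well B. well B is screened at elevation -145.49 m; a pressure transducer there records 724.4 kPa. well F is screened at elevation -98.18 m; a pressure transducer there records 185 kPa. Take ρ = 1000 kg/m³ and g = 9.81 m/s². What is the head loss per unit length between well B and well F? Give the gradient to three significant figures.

Pressure head at well B: ψ = P/(ρg) = 724.4×1000 / (1000 × 9.81) = 73.84 m.
Total head at well B: h = z + ψ = -145.49 + 73.84 = -71.65 m.
Pressure head at well F: ψ = P/(ρg) = 185×1000 / (1000 × 9.81) = 18.86 m.
Total head at well F: h = z + ψ = -98.18 + 18.86 = -79.32 m.
Head difference: h(well B) − h(well F) = -71.65 − (-79.32) = 7.67 m.
Hydraulic gradient: i = |Δh| / L = 7.67 / 766 = 0.0100.

i ≈ 0.0100 m/m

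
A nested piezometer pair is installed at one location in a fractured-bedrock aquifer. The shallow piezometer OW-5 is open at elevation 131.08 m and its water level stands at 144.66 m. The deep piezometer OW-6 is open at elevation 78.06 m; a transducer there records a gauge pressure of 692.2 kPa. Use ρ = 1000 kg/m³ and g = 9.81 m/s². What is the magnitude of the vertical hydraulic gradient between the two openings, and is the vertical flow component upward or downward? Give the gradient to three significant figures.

Total head at OW-5: h = 144.66 m (water level in the standpipe).
Pressure head at OW-6: ψ = P/(ρg) = 692.2×1000 / (1000 × 9.81) = 70.56 m.
Total head at OW-6: h = z + ψ = 78.06 + 70.56 = 148.62 m.
Δh = h(OW-5) − h(OW-6) = 144.66 − 148.62 = -3.96 m.
Vertical separation Δz = 131.08 − 78.06 = 53.02 m.
|i_v| = |Δh| / Δz = 3.96 / 53.02 = 0.0747.
Head is higher in the deep piezometer, so vertical flow is upward (discharge condition).

|i_v| ≈ 0.0747; vertical flow is upward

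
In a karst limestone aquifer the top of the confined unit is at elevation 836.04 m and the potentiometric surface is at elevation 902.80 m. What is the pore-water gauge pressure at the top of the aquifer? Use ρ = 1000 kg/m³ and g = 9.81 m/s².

P ≈ 655 kPa

Pressure head at the aquifer top: ψ = h − z = 902.80 − 836.04 = 66.76 m.
P = ρgψ = 1000 × 9.81 × 66.76 = 654916 Pa ≈ 655 kPa.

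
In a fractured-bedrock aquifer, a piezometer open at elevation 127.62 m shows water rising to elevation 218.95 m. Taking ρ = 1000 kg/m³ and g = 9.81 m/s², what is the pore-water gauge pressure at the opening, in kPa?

P ≈ 896 kPa

Pressure head ψ = h − z = 218.95 − 127.62 = 91.33 m.
P = ρgψ = 1000 × 9.81 × 91.33 = 895947 Pa ≈ 896 kPa.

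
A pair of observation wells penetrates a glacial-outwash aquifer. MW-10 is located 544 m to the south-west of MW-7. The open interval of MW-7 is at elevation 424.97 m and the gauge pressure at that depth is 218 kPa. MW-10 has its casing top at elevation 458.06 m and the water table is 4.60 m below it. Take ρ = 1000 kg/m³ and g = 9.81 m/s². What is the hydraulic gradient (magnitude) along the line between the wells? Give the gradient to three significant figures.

i ≈ 0.0115

Pressure head at MW-7: ψ = P/(ρg) = 218×1000 / (1000 × 9.81) = 22.22 m.
Total head at MW-7: h = z + ψ = 424.97 + 22.22 = 447.19 m.
Total head at MW-10: h = 458.06 − 4.60 = 453.46 m.
Head difference: h(MW-7) − h(MW-10) = 447.19 − 453.46 = -6.27 m.
Hydraulic gradient: i = |Δh| / L = 6.27 / 544 = 0.0115.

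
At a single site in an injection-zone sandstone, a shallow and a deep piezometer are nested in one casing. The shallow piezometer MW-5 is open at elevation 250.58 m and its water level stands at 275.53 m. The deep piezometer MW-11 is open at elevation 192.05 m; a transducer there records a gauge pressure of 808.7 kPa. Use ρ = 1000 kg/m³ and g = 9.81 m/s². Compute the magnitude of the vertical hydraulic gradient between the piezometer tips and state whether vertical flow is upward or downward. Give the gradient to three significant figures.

Total head at MW-5: h = 275.53 m (water level in the standpipe).
Pressure head at MW-11: ψ = P/(ρg) = 808.7×1000 / (1000 × 9.81) = 82.44 m.
Total head at MW-11: h = z + ψ = 192.05 + 82.44 = 274.49 m.
Δh = h(MW-5) − h(MW-11) = 275.53 − 274.49 = 1.04 m.
Vertical separation Δz = 250.58 − 192.05 = 58.53 m.
|i_v| = |Δh| / Δz = 1.04 / 58.53 = 0.0178.
Head is higher in the shallow piezometer, so vertical flow is downward (recharge condition).

|i_v| ≈ 0.0178; vertical flow is downward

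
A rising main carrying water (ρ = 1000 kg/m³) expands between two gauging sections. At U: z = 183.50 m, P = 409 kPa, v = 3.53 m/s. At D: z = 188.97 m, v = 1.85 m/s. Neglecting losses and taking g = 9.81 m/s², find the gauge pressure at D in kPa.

Pressure head at U: ψ₁ = P₁/(ρg) = 409×1000 / (1000 × 9.81) = 41.69 m.
Velocity heads: v₁²/2g = 3.53²/19.62 = 0.635 m; v₂²/2g = 1.85²/19.62 = 0.174 m.
Total head H = z₁ + ψ₁ + v₁²/2g = 183.50 + 41.69 + 0.635 = 225.82 m.
ψ₂ = H − z₂ − v₂²/2g = 225.82 − 188.97 − 0.174 = 36.68 m.
P₂ = ρgψ₂ = 1000 × 9.81 × 36.68 ≈ 360 kPa.

P₂ ≈ 360 kPa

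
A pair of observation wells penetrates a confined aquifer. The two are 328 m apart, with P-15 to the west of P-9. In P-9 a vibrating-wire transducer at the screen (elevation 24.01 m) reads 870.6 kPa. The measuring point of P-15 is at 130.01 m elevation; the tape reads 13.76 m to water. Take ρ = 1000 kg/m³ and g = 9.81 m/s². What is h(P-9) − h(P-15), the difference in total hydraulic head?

Δh ≈ -3.49 m

Pressure head at P-9: ψ = P/(ρg) = 870.6×1000 / (1000 × 9.81) = 88.75 m.
Total head at P-9: h = z + ψ = 24.01 + 88.75 = 112.76 m.
Total head at P-15: h = 130.01 − 13.76 = 116.25 m.
Head difference: h(P-9) − h(P-15) = 112.76 − 116.25 = -3.49 m.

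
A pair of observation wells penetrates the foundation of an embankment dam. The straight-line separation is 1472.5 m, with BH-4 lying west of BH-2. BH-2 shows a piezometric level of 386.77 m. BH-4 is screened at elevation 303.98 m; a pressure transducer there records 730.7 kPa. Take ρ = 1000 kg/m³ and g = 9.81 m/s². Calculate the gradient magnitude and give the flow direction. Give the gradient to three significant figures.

Total head at BH-2: h = 386.77 m (water level in the piezometer is the total head).
Pressure head at BH-4: ψ = P/(ρg) = 730.7×1000 / (1000 × 9.81) = 74.49 m.
Total head at BH-4: h = z + ψ = 303.98 + 74.49 = 378.47 m.
Head difference: h(BH-2) − h(BH-4) = 386.77 − 378.47 = 8.30 m.
Hydraulic gradient: i = |Δh| / L = 8.30 / 1472.5 = 0.00564.
Flow is from higher to lower head: from BH-2 toward BH-4, i.e. toward the west.

i ≈ 0.00564; groundwater flows toward the west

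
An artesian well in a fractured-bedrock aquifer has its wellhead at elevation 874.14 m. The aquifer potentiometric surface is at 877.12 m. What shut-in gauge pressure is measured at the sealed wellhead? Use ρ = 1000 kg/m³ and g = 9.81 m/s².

Head above the cap: Δh = 877.12 − 874.14 = 2.98 m.
P = ρgΔh = 1000 × 9.81 × 2.98 = 29234 Pa ≈ 29.2 kPa.

P ≈ 29.2 kPa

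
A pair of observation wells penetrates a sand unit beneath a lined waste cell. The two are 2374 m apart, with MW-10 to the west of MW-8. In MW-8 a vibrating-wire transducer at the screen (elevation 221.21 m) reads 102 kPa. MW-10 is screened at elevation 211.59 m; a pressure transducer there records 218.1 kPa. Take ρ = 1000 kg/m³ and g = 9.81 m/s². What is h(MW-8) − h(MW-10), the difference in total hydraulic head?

Δh ≈ -2.21 m

Pressure head at MW-8: ψ = P/(ρg) = 102×1000 / (1000 × 9.81) = 10.40 m.
Total head at MW-8: h = z + ψ = 221.21 + 10.40 = 231.61 m.
Pressure head at MW-10: ψ = P/(ρg) = 218.1×1000 / (1000 × 9.81) = 22.23 m.
Total head at MW-10: h = z + ψ = 211.59 + 22.23 = 233.82 m.
Head difference: h(MW-8) − h(MW-10) = 231.61 − 233.82 = -2.21 m.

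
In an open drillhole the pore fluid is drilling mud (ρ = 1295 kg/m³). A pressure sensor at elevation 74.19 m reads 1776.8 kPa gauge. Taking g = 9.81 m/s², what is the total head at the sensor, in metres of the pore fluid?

h ≈ 214.05 m

ψ = P/(ρg) = 1776.8×1000 / (1295 × 9.81) = 139.86 m.
h = z + ψ = 74.19 + 139.86 = 214.05 m.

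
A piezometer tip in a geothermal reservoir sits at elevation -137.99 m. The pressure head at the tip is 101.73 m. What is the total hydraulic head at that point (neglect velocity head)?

h ≈ -36.26 m

h = z + ψ = -137.99 + 101.73 = -36.26 m.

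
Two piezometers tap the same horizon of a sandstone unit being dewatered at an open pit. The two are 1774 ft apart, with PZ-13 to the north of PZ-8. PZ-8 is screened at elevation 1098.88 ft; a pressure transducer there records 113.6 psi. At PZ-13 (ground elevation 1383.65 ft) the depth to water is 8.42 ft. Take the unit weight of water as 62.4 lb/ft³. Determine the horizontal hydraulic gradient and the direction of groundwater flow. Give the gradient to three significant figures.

i ≈ 0.00800; groundwater flows toward the south

Pressure head at PZ-8: ψ = 144·P/γ = 144 × 113.6 / 62.4 = 262.15 ft.
Total head at PZ-8: h = z + ψ = 1098.88 + 262.15 = 1361.03 ft.
Total head at PZ-13: h = 1383.65 − 8.42 = 1375.23 ft.
Head difference: h(PZ-8) − h(PZ-13) = 1361.03 − 1375.23 = -14.20 ft.
Hydraulic gradient: i = |Δh| / L = 14.20 / 1774 = 0.00800.
Flow is from higher to lower head: from PZ-13 toward PZ-8, i.e. toward the south.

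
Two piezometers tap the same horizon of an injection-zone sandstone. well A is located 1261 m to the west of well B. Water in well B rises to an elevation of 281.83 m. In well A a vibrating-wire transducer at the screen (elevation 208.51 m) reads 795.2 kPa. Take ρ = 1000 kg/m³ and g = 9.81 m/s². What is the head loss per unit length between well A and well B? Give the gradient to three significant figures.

Total head at well B: h = 281.83 m (water level in the piezometer is the total head).
Pressure head at well A: ψ = P/(ρg) = 795.2×1000 / (1000 × 9.81) = 81.06 m.
Total head at well A: h = z + ψ = 208.51 + 81.06 = 289.57 m.
Head difference: h(well B) − h(well A) = 281.83 − 289.57 = -7.74 m.
Hydraulic gradient: i = |Δh| / L = 7.74 / 1261 = 0.00614.

i ≈ 0.00614 m/m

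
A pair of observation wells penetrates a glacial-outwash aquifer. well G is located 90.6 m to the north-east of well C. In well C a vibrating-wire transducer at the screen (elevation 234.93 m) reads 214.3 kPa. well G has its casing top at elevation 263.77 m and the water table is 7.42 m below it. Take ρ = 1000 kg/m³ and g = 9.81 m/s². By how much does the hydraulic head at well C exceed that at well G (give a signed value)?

Pressure head at well C: ψ = P/(ρg) = 214.3×1000 / (1000 × 9.81) = 21.85 m.
Total head at well C: h = z + ψ = 234.93 + 21.85 = 256.78 m.
Total head at well G: h = 263.77 − 7.42 = 256.35 m.
Head difference: h(well C) − h(well G) = 256.78 − 256.35 = 0.43 m.

Δh ≈ 0.43 m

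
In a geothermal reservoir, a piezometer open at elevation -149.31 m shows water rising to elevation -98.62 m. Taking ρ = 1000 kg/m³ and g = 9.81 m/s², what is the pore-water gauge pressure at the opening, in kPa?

P ≈ 497 kPa

Pressure head ψ = h − z = -98.62 − (-149.31) = 50.69 m.
P = ρgψ = 1000 × 9.81 × 50.69 = 497269 Pa ≈ 497 kPa.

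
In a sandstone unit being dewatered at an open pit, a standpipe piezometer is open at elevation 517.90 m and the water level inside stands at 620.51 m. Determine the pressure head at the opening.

Total head h = 620.51 m (the water-surface elevation in the piezometer).
Pressure head ψ = h − z = 620.51 − 517.90 = 102.61 m.

ψ ≈ 102.61 m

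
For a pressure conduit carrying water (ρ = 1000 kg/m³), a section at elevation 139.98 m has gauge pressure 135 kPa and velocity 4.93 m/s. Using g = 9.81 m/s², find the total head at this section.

h ≈ 154.98 m

Pressure head ψ = P/(ρg) = 135×1000 / (1000 × 9.81) = 13.76 m.
Velocity head = v²/(2g) = 4.93² / (2 × 9.81) = 1.239 m.
h = z + ψ + v²/(2g) = 139.98 + 13.76 + 1.239 = 154.98 m.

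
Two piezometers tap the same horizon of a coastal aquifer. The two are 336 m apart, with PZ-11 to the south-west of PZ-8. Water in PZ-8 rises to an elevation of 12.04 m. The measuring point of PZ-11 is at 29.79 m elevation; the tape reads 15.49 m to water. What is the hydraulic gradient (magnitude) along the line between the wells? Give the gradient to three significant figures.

Total head at PZ-8: h = 12.04 m (water level in the piezometer is the total head).
Total head at PZ-11: h = 29.79 − 15.49 = 14.30 m.
Head difference: h(PZ-8) − h(PZ-11) = 12.04 − 14.30 = -2.26 m.
Hydraulic gradient: i = |Δh| / L = 2.26 / 336 = 0.00673.

i ≈ 0.00673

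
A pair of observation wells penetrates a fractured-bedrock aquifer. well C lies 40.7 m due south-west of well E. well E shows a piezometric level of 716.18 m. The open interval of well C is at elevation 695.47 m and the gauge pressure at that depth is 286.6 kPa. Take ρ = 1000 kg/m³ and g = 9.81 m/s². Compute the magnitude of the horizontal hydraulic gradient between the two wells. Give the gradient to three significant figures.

i ≈ 0.209

Total head at well E: h = 716.18 m (water level in the piezometer is the total head).
Pressure head at well C: ψ = P/(ρg) = 286.6×1000 / (1000 × 9.81) = 29.22 m.
Total head at well C: h = z + ψ = 695.47 + 29.22 = 724.69 m.
Head difference: h(well E) − h(well C) = 716.18 − 724.69 = -8.51 m.
Hydraulic gradient: i = |Δh| / L = 8.51 / 40.7 = 0.209.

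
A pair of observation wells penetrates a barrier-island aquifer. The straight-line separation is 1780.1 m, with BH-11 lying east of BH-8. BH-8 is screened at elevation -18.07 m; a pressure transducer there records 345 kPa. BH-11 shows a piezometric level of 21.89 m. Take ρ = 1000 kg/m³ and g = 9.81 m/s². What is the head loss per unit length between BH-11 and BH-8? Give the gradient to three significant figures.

i ≈ 0.00269 m/m

Pressure head at BH-8: ψ = P/(ρg) = 345×1000 / (1000 × 9.81) = 35.17 m.
Total head at BH-8: h = z + ψ = -18.07 + 35.17 = 17.10 m.
Total head at BH-11: h = 21.89 m (water level in the piezometer is the total head).
Head difference: h(BH-8) − h(BH-11) = 17.10 − 21.89 = -4.79 m.
Hydraulic gradient: i = |Δh| / L = 4.79 / 1780.1 = 0.00269.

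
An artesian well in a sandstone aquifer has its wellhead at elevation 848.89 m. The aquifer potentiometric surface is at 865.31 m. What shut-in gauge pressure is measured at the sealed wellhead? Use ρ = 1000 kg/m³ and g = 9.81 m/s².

P ≈ 161 kPa

Head above the cap: Δh = 865.31 − 848.89 = 16.42 m.
P = ρgΔh = 1000 × 9.81 × 16.42 = 161080 Pa ≈ 161 kPa.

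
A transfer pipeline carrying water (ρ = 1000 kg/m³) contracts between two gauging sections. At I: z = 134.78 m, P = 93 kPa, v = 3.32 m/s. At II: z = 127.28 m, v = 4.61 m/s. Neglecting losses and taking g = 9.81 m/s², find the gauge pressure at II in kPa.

Pressure head at I: ψ₁ = P₁/(ρg) = 93×1000 / (1000 × 9.81) = 9.48 m.
Velocity heads: v₁²/2g = 3.32²/19.62 = 0.562 m; v₂²/2g = 4.61²/19.62 = 1.083 m.
Total head H = z₁ + ψ₁ + v₁²/2g = 134.78 + 9.48 + 0.562 = 144.82 m.
ψ₂ = H − z₂ − v₂²/2g = 144.82 − 127.28 − 1.083 = 16.46 m.
P₂ = ρgψ₂ = 1000 × 9.81 × 16.46 ≈ 161 kPa.

P₂ ≈ 161 kPa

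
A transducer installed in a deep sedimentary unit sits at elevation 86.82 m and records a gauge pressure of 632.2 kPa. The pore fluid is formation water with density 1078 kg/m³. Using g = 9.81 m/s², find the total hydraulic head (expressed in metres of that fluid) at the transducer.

h ≈ 146.60 m

ψ = P/(ρg) = 632.2×1000 / (1078 × 9.81) = 59.78 m.
h = z + ψ = 86.82 + 59.78 = 146.60 m.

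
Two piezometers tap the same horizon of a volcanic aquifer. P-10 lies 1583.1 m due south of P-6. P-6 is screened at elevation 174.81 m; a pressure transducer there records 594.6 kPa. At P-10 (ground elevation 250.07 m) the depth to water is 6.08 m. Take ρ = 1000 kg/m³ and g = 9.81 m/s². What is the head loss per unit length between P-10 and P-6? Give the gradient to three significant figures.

i ≈ 0.00541 m/m

Pressure head at P-6: ψ = P/(ρg) = 594.6×1000 / (1000 × 9.81) = 60.61 m.
Total head at P-6: h = z + ψ = 174.81 + 60.61 = 235.42 m.
Total head at P-10: h = 250.07 − 6.08 = 243.99 m.
Head difference: h(P-6) − h(P-10) = 235.42 − 243.99 = -8.57 m.
Hydraulic gradient: i = |Δh| / L = 8.57 / 1583.1 = 0.00541.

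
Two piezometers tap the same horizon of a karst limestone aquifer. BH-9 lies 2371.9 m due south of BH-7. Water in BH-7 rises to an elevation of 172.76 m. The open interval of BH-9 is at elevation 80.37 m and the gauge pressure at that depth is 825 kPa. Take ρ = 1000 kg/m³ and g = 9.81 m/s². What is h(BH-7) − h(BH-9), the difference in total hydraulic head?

Δh ≈ 8.29 m

Total head at BH-7: h = 172.76 m (water level in the piezometer is the total head).
Pressure head at BH-9: ψ = P/(ρg) = 825×1000 / (1000 × 9.81) = 84.10 m.
Total head at BH-9: h = z + ψ = 80.37 + 84.10 = 164.47 m.
Head difference: h(BH-7) − h(BH-9) = 172.76 − 164.47 = 8.29 m.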